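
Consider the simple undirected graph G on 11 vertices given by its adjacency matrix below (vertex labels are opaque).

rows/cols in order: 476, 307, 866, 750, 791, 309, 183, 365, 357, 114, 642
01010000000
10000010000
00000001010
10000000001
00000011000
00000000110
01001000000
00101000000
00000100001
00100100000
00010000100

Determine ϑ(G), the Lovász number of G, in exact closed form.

deg(307) = 2; N(307) = {476, 183}.
N(791) = {183, 365}, |N(791)| = 2.
deg(866) = 2; N(866) = {365, 114}.
deg(476) = 2; N(476) = {307, 750}.
Regular of degree 2 on 11 vertices: the odd cycle C_{11}.
Distinct eigenvalues (to 3 d.p.): [2.0, 1.683, 0.831, -0.285, -1.31, -1.919].
Lovász (edge-transitive): ϑ = −11·(-2*cos(pi/11))/((2)−(-2*cos(pi/11))) = 11*cos(pi/11)/(cos(pi/11) + 1).
= 5.386303… (decimal).
Lovász sandwich 5 ≤ 11*cos(pi/11)/(cos(pi/11) + 1) ≤ 6: both strict.

11*cos(pi/11)/(cos(pi/11) + 1)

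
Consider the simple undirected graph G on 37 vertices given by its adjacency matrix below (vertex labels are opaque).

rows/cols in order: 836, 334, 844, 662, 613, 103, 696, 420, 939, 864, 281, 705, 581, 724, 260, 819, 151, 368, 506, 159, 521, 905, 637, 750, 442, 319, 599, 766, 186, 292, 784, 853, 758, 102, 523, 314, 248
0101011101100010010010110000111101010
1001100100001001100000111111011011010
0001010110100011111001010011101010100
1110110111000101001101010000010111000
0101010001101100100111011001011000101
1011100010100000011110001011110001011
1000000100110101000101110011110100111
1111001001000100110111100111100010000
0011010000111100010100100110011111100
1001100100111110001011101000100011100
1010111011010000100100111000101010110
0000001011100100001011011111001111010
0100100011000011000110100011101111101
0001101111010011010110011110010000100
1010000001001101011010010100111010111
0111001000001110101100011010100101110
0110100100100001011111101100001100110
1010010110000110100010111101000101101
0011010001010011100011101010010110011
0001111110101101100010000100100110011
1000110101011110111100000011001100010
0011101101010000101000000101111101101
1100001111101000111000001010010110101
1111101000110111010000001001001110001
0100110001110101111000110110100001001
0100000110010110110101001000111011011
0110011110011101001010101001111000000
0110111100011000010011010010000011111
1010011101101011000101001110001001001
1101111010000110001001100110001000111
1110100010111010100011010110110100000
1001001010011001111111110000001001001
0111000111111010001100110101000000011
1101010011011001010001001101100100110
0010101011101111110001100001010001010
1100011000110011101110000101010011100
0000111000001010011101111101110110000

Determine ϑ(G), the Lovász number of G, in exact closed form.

Vertex 705 has 18 neighbors: 696, 939, 864, 281, 724, 506, 521, 905, 750, 442, 319, 599, 766, 784, 853, 758, 102, 314.
Vertex 368 has 18 neighbors: 836, 844, 103, 420, 939, 724, 260, 151, 521, 637, 750, 442, 319, 766, 853, 102, 523, 248.
Vertex 864 has 18 neighbors: 836, 662, 613, 420, 281, 705, 581, 724, 260, 506, 521, 905, 637, 442, 186, 758, 102, 523.
deg(939) = 18; N(939) = {844, 662, 103, 281, 705, 581, 724, 368, 159, 637, 319, 599, 292, 784, 853, 758, 102, 523}.
G on 37 vertices is 18-regular; strongly regular (37,18,8,9).
Distinct eigenvalues (to 4 d.p.): [18.0, 2.5414, -3.5414].
ϑ = −N·λ_min/(λ_max−λ_min) = −37·(-sqrt(37)/2 - 1/2)/(18−(-sqrt(37)/2 - 1/2)) = sqrt(37).
ϑ(G) ≈ 6.082762530.

sqrt(37)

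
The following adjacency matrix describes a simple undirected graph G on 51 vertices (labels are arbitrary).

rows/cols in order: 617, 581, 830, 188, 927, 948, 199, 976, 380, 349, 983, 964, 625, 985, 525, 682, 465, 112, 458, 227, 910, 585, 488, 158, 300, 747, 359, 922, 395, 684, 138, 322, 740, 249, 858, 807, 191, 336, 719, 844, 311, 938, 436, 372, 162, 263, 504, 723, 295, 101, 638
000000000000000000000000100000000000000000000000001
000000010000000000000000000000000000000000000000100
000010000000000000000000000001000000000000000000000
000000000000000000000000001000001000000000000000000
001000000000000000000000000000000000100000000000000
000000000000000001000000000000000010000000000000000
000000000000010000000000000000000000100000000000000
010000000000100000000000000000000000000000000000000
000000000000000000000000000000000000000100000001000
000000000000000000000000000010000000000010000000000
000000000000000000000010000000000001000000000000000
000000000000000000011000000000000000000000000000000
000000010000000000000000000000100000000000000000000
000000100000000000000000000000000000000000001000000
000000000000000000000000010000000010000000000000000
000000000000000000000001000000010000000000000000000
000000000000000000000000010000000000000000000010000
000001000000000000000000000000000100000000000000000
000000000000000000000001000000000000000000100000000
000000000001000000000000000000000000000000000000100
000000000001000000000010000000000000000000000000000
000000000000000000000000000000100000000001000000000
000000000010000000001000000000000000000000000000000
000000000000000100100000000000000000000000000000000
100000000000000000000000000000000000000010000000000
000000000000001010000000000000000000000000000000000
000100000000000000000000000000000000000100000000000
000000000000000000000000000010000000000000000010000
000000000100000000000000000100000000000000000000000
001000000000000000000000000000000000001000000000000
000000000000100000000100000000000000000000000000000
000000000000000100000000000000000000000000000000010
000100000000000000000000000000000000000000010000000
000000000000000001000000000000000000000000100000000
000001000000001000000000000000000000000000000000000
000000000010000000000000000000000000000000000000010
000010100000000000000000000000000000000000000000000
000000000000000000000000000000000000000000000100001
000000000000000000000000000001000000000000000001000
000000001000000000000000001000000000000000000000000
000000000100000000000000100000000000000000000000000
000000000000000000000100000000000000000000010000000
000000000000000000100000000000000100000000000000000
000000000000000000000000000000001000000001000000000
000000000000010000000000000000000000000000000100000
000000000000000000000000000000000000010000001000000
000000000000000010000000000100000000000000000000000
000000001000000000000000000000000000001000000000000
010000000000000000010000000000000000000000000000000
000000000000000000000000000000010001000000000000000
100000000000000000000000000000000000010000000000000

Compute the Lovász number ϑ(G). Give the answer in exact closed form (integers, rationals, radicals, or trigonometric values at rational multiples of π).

Vertex 191 has 2 neighbors: 927, 199.
N(249) = {112, 436}, |N(249)| = 2.
deg(101) = 2; N(101) = {322, 807}.
deg(372) = 2; N(372) = {740, 938}.
G on 51 vertices is 2-regular; a single 51-cycle (edge-transitive).
Distinct eigenvalues (to 3 d.p.): [2.0, 1.985, 1.94, 1.865, 1.762, 1.632, 1.478, 1.301, 1.105, 0.891, 0.665, 0.428, 0.185, -0.062, -0.307, -0.547, -0.78, -1.0, -1.205, -1.392, -1.558, -1.7, -1.817, -1.906, -1.966, -1.996].
ϑ = −N·λ_min/(λ_max−λ_min) = −51·(-2*cos(pi/51))/(2−(-2*cos(pi/51))) = 51*cos(pi/51)/(cos(pi/51) + 1).
≈ 25.4757945 (to 7 d.p.).
Sandwich: α(G)=25 ≤ ϑ(G)=51*cos(pi/51)/(cos(pi/51) + 1) ≤ χ(Ḡ)=26 (both strict).

51*cos(pi/51)/(cos(pi/51) + 1)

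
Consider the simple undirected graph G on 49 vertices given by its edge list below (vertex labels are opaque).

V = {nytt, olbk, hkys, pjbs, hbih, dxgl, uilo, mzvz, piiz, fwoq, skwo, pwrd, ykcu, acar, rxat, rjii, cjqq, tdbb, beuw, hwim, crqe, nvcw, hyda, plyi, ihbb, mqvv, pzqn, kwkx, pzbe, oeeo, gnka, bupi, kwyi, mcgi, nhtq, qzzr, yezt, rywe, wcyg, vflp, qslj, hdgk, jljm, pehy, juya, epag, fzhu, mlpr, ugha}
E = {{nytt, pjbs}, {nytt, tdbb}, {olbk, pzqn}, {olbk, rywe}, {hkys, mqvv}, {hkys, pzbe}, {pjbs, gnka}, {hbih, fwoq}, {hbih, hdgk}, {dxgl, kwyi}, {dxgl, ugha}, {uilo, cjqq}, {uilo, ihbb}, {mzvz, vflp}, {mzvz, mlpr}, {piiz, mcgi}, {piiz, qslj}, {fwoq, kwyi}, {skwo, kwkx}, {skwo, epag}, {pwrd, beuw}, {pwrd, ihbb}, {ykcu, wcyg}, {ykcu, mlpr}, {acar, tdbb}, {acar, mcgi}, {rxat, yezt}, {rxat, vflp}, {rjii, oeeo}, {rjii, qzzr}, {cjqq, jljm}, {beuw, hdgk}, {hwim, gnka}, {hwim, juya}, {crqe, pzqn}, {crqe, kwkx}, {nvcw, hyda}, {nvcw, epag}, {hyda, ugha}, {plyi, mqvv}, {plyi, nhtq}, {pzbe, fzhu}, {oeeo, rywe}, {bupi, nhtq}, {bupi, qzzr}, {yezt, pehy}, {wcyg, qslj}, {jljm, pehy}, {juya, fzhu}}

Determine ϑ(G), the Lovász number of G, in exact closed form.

N(cjqq) = {uilo, jljm}, |N(cjqq)| = 2.
deg(vflp) = 2; N(vflp) = {mzvz, rxat}.
Vertex acar has 2 neighbors: tdbb, mcgi.
N(rjii) = {oeeo, qzzr}, |N(rjii)| = 2.
2-regular, N=49; a single 49-cycle (edge-transitive).
spec(A) ≈ [2.0, 1.984, 1.935, 1.854, 1.743, 1.603, 1.437, 1.247, 1.037, 0.81, 0.569, 0.319, 0.064, -0.192, -0.445, -0.691, -0.925, -1.144, -1.345, -1.523, -1.676, -1.802, -1.898, -1.963, -1.996] (distinct, 3 d.p.).
Lovász: ϑ = −49(-2*cos(pi/49))/(2+-(-1)*2*cos(pi/49)) = 49*cos(pi/49)/(cos(pi/49) + 1).
Numerically 24.474805178.
24 ≤ 49*cos(pi/49)/(cos(pi/49) + 1) ≤ 25: both strict.

49*cos(pi/49)/(cos(pi/49) + 1)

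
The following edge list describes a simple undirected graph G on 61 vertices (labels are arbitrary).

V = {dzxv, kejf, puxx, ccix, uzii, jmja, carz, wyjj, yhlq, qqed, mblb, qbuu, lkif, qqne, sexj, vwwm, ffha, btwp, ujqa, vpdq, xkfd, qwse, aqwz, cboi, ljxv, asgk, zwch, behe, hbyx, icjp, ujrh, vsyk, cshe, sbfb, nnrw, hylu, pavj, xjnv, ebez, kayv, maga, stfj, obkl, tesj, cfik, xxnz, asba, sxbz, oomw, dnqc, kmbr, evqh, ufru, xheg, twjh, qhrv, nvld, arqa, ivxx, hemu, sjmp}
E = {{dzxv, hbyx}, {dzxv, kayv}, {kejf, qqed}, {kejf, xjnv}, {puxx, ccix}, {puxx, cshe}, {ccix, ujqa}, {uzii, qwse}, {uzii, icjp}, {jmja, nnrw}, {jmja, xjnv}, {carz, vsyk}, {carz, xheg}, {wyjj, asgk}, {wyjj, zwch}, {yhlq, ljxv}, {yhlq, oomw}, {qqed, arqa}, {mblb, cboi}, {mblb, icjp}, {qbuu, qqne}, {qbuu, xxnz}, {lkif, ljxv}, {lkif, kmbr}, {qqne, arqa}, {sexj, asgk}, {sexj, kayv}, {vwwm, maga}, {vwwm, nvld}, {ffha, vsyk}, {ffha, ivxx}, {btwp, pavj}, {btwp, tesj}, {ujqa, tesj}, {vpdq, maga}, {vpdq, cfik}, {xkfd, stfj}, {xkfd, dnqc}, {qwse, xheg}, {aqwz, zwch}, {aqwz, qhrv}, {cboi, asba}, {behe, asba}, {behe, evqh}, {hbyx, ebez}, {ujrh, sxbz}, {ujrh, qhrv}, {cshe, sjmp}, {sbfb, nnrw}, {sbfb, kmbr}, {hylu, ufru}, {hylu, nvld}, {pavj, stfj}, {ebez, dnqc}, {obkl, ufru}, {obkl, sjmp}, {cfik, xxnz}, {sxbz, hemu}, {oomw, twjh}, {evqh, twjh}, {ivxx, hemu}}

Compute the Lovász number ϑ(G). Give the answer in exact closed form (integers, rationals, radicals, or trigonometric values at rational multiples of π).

Vertex uzii has 2 neighbors: qwse, icjp.
deg(ebez) = 2; N(ebez) = {hbyx, dnqc}.
deg(twjh) = 2; N(twjh) = {oomw, evqh}.
N(ujqa) = {ccix, tesj}, |N(ujqa)| = 2.
deg(v) = 2 for all v (|V|=61); connected 2-regular on 61 ⇒ C_{61}.
spec(A) ≈ [2.0, 1.9894, 1.95771, 1.90527, 1.83263, 1.74057, 1.63006, 1.50226, 1.35855, 1.20043, 1.02959, 0.84783, 0.65708, 0.45938, 0.2568, 0.0515, -0.15435, -0.35856, -0.55897, -0.75346, -0.93995, -1.11649, -1.28119, -1.4323, -1.56824, -1.68755, -1.78897, -1.87143, -1.93406, -1.97618, -1.99735] (distinct, 5 d.p.).
With N=61: ϑ(G) = 61·(-(-1)*2*cos(pi/61))/(2−(-2*cos(pi/61))) = 61*cos(pi/61)/(cos(pi/61) + 1).
= 30.4797665… (decimal).
30 ≤ 61*cos(pi/61)/(cos(pi/61) + 1) ≤ 31: both strict.

61*cos(pi/61)/(cos(pi/61) + 1)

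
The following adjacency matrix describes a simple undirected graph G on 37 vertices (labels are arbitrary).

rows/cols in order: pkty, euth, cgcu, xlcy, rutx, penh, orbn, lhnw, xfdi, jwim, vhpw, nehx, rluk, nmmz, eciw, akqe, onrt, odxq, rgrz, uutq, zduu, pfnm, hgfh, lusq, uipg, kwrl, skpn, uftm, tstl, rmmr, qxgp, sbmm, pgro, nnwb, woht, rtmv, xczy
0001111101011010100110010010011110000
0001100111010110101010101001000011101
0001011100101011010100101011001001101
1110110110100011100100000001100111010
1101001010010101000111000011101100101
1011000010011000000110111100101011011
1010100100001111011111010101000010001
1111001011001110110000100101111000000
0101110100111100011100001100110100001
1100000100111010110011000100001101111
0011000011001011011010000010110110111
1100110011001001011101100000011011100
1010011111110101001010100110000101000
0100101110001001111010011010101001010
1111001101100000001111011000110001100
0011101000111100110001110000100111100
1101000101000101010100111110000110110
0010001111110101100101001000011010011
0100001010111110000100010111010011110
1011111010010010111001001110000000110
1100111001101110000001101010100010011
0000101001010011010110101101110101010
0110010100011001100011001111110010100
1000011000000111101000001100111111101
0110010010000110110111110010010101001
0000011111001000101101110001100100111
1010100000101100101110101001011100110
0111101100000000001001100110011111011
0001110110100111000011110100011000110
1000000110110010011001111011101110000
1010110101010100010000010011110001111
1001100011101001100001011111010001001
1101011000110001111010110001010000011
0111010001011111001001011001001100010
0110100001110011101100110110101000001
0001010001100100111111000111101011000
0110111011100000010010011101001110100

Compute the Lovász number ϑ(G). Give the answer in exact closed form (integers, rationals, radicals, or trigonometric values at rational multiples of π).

sqrt(37)

Vertex kwrl has 18 neighbors: penh, orbn, lhnw, xfdi, jwim, rluk, onrt, rgrz, uutq, pfnm, hgfh, lusq, uftm, tstl, sbmm, woht, rtmv, xczy.
N(lhnw) = {pkty, euth, cgcu, xlcy, orbn, xfdi, jwim, rluk, nmmz, eciw, onrt, odxq, hgfh, kwrl, uftm, tstl, rmmr, qxgp}, |N(lhnw)| = 18.
N(pkty) = {xlcy, rutx, penh, orbn, lhnw, jwim, nehx, rluk, eciw, onrt, uutq, zduu, lusq, skpn, rmmr, qxgp, sbmm, pgro}, |N(pkty)| = 18.
N(woht) = {euth, cgcu, rutx, jwim, vhpw, nehx, eciw, akqe, onrt, rgrz, uutq, hgfh, lusq, kwrl, skpn, tstl, qxgp, xczy}, |N(woht)| = 18.
Regular of degree 18 on 37 vertices: SR(37,18,8,9) — a Paley graph.
A has 3 distinct eigenvalues ≈ [18.0, 2.5414, -3.5414].
ϑ = −N·λ_min/(λ_max−λ_min) = −37·(-sqrt(37)/2 - 1/2)/(18−(-sqrt(37)/2 - 1/2)) = sqrt(37).
Numerically 6.08276253.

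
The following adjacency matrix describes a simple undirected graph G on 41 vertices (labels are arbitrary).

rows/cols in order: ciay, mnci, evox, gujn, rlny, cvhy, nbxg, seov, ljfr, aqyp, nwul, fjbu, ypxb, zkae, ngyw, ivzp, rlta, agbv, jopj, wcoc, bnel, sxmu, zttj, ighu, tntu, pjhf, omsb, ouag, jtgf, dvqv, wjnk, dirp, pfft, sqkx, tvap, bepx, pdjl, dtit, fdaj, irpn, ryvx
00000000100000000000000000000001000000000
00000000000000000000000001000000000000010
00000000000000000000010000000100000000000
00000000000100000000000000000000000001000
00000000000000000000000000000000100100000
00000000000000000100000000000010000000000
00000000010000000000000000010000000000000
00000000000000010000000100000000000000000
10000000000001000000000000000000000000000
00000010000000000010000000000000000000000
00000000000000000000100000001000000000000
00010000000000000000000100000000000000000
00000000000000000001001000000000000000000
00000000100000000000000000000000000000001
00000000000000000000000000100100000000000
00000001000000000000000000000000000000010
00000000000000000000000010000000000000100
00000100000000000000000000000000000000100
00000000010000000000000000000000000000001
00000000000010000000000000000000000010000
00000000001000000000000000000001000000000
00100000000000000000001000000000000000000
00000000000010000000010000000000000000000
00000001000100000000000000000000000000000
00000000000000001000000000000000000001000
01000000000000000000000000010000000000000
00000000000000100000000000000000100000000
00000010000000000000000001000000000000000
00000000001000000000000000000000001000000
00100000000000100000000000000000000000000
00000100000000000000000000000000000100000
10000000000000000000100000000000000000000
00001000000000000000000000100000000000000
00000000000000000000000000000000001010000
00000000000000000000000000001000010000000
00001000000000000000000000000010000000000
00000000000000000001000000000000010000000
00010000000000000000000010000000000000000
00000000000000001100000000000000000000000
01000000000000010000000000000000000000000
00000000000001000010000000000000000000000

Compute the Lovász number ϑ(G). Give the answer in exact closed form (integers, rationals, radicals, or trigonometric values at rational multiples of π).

41*cos(pi/41)/(cos(pi/41) + 1)

Vertex seov has 2 neighbors: ivzp, ighu.
Vertex rlta has 2 neighbors: tntu, fdaj.
deg(wcoc) = 2; N(wcoc) = {ypxb, pdjl}.
N(zkae) = {ljfr, ryvx}, |N(zkae)| = 2.
Regular of degree 2 on 41 vertices: a single 41-cycle (edge-transitive).
The 21 distinct eigenvalues: [2.0, 1.976561, 1.906793, 1.792331, 1.635859, 1.441043, 1.212451, 0.95544, 0.676034, 0.380782, 0.076605, -0.229367, -0.529963, -0.818137, -1.087135, -1.330651, -1.542978, -1.719139, -1.855005, -1.947391, -1.994132].
Lovász: ϑ = −41(-2*cos(pi/41))/(2+-(-1)*2*cos(pi/41)) = 41*cos(pi/41)/(cos(pi/41) + 1).
= 20.4698803… (decimal).
Check 20 ≤ 41*cos(pi/41)/(cos(pi/41) + 1) ≤ 21: both strict.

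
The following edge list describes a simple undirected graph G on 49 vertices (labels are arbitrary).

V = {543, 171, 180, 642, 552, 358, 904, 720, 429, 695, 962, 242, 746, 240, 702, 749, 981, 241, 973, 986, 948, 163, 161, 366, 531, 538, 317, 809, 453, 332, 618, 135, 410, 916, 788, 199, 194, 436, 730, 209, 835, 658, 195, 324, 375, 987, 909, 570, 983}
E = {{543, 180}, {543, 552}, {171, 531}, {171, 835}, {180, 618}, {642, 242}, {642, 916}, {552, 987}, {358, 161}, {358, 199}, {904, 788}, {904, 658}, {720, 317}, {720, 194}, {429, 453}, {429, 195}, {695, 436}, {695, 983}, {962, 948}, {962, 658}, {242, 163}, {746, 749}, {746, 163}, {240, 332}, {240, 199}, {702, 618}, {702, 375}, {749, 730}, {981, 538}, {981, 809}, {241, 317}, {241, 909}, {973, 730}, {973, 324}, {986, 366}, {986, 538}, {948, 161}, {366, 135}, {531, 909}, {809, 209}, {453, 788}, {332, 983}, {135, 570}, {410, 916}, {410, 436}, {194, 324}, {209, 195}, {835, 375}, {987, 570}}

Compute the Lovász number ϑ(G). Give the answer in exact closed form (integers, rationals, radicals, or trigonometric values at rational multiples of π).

49*cos(pi/49)/(cos(pi/49) + 1)

Vertex 332 has 2 neighbors: 240, 983.
deg(324) = 2; N(324) = {973, 194}.
N(242) = {642, 163}, |N(242)| = 2.
Vertex 161 has 2 neighbors: 358, 948.
49-vertex 2-regular graph: a single 49-cycle (edge-transitive).
The 25 distinct eigenvalues: [2.0, 1.98358, 1.93459, 1.853834, 1.742637, 1.602827, 1.436699, 1.24698, 1.036785, 0.809567, 0.569055, 0.3192, 0.064103, -0.192046, -0.445042, -0.69073, -0.925077, -1.144233, -1.344602, -1.522892, -1.676176, -1.801938, -1.898111, -1.963118, -1.995891].
ϑ = −N·λ_min/(λ_max−λ_min) = −49·(-2*cos(pi/49))/(2−(-2*cos(pi/49))) = 49*cos(pi/49)/(cos(pi/49) + 1).
= 24.474805… (decimal).
Lovász sandwich 24 ≤ 49*cos(pi/49)/(cos(pi/49) + 1) ≤ 25: both strict.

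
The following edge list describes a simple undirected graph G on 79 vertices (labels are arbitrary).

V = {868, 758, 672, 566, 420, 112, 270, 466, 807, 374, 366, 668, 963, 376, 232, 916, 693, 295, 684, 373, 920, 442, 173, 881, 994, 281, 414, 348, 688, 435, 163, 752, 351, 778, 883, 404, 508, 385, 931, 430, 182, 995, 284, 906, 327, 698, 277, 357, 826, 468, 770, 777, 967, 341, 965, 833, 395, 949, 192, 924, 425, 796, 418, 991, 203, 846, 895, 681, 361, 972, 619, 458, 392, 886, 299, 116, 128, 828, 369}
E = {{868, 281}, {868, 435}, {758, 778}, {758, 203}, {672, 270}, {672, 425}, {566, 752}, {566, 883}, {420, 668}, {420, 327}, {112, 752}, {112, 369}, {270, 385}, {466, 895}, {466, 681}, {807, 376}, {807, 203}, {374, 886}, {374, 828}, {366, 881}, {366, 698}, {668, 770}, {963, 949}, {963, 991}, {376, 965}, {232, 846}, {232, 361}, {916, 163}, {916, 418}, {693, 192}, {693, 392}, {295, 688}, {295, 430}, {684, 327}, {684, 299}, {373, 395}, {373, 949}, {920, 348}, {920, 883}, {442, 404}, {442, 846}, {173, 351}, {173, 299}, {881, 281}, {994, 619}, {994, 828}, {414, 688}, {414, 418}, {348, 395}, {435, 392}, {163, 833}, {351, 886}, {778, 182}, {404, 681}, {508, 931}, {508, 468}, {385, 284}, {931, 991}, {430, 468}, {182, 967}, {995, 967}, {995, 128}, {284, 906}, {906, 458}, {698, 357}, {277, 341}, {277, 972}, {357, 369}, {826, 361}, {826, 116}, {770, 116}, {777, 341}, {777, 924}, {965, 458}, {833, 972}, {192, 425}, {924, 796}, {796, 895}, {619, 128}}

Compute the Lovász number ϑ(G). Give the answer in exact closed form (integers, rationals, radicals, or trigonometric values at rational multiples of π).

79*cos(pi/79)/(cos(pi/79) + 1)

deg(468) = 2; N(468) = {508, 430}.
deg(163) = 2; N(163) = {916, 833}.
deg(681) = 2; N(681) = {466, 404}.
N(116) = {826, 770}, |N(116)| = 2.
Regular of degree 2 on 79 vertices: connected 2-regular on 79 ⇒ C_{79}.
Distinct eigenvalues (to 4 d.p.): [2.0, 1.9937, 1.9748, 1.9433, 1.8996, 1.8439, 1.7766, 1.698, 1.6086, 1.5091, 1.4001, 1.2822, 1.1562, 1.0229, 0.8831, 0.7377, 0.5877, 0.434, 0.2775, 0.1192, -0.0398, -0.1985, -0.356, -0.5112, -0.6632, -0.8111, -0.9537, -1.0904, -1.2202, -1.3422, -1.4558, -1.5601, -1.6546, -1.7386, -1.8117, -1.8733, -1.923, -1.9606, -1.9858, -1.9984].
λ_max=2, λ_min=-2*cos(pi/79); ϑ = −79·λ_min/(λ_max−λ_min) = 79*cos(pi/79)/(cos(pi/79) + 1).
ϑ(G) ≈ 39.484379.
α=39, χ(Ḡ)=40; ϑ=79*cos(pi/79)/(cos(pi/79) + 1) lies between (both strict).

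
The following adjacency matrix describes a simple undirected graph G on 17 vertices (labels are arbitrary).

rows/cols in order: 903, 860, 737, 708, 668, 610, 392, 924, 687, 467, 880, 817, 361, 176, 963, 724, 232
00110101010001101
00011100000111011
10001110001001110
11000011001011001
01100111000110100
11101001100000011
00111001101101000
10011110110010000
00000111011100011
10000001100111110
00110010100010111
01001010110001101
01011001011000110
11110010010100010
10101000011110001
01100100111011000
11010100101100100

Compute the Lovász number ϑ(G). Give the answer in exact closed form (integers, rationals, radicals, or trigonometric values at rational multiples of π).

deg(737) = 8; N(737) = {903, 668, 610, 392, 880, 176, 963, 724}.
N(817) = {860, 668, 392, 687, 467, 176, 963, 232}, |N(817)| = 8.
Vertex 610 has 8 neighbors: 903, 860, 737, 668, 924, 687, 724, 232.
deg(176) = 8; N(176) = {903, 860, 737, 708, 392, 467, 817, 724}.
G on 17 vertices is 8-regular; Paley(17): SR with (k,λ,μ)=(8,3,4).
Distinct eigenvalues (to 3 d.p.): [8.0, 1.562, -2.562].
Lovász (edge-transitive): ϑ = −17·(-sqrt(17)/2 - 1/2)/((8)−(-sqrt(17)/2 - 1/2)) = sqrt(17).
= 4.1231… (decimal).

sqrt(17)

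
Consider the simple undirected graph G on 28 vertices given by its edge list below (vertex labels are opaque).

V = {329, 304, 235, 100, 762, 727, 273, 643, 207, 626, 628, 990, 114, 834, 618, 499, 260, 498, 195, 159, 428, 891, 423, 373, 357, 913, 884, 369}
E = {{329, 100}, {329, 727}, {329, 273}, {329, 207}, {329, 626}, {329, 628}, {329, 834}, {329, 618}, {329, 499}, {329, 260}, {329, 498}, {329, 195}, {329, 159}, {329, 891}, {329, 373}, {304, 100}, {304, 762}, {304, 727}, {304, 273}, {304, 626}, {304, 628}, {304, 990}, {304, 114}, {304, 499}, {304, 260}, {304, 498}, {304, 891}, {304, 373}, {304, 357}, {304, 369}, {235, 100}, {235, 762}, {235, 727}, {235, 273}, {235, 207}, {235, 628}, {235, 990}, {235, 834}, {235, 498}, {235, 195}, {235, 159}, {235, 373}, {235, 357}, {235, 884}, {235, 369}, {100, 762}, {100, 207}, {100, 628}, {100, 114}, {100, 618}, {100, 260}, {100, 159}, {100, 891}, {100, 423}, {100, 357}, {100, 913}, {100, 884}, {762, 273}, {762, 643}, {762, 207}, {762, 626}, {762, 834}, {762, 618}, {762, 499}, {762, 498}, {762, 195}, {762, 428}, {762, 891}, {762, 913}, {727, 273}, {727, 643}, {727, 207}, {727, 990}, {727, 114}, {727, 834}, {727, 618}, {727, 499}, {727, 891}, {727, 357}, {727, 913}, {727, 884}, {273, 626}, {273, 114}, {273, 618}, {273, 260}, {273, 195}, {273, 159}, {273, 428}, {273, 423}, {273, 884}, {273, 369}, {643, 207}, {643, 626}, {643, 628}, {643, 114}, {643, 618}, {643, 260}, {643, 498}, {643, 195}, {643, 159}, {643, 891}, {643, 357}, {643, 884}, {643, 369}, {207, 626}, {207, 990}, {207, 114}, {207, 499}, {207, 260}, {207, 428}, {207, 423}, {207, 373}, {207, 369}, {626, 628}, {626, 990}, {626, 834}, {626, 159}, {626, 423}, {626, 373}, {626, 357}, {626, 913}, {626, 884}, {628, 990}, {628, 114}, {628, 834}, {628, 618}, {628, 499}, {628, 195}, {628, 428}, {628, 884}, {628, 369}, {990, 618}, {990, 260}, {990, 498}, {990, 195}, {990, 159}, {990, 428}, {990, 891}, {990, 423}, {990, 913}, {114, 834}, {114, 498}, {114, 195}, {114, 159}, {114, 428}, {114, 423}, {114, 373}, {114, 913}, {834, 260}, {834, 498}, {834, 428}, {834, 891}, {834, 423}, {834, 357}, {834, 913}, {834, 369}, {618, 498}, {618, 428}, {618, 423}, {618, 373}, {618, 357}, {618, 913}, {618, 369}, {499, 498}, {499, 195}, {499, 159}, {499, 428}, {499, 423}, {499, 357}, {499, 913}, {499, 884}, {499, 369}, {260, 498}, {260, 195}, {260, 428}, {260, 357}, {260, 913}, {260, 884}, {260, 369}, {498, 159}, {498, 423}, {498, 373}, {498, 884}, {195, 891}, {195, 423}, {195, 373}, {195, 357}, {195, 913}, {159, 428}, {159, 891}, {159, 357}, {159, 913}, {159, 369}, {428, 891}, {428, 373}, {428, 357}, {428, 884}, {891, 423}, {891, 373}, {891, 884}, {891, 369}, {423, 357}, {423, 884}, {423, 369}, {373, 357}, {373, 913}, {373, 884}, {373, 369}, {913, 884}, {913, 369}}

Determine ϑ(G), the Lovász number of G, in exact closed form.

7

N(498) = {329, 304, 235, 762, 643, 990, 114, 834, 618, 499, 260, 159, 423, 373, 884}, |N(498)| = 15.
N(891) = {329, 304, 100, 762, 727, 643, 990, 834, 195, 159, 428, 423, 373, 884, 369}, |N(891)| = 15.
deg(304) = 15; N(304) = {100, 762, 727, 273, 626, 628, 990, 114, 499, 260, 498, 891, 373, 357, 369}.
N(373) = {329, 304, 235, 207, 626, 114, 618, 498, 195, 428, 891, 357, 913, 884, 369}, |N(373)| = 15.
15-regular, N=28; Kneser-type, 2-subsets of [8].
The 3 distinct eigenvalues: [15.0, 1.0, -5.0].
Lovász (edge-transitive): ϑ = −28·(-5)/((15)−(-5)) = 7.
Numerically 7.000000.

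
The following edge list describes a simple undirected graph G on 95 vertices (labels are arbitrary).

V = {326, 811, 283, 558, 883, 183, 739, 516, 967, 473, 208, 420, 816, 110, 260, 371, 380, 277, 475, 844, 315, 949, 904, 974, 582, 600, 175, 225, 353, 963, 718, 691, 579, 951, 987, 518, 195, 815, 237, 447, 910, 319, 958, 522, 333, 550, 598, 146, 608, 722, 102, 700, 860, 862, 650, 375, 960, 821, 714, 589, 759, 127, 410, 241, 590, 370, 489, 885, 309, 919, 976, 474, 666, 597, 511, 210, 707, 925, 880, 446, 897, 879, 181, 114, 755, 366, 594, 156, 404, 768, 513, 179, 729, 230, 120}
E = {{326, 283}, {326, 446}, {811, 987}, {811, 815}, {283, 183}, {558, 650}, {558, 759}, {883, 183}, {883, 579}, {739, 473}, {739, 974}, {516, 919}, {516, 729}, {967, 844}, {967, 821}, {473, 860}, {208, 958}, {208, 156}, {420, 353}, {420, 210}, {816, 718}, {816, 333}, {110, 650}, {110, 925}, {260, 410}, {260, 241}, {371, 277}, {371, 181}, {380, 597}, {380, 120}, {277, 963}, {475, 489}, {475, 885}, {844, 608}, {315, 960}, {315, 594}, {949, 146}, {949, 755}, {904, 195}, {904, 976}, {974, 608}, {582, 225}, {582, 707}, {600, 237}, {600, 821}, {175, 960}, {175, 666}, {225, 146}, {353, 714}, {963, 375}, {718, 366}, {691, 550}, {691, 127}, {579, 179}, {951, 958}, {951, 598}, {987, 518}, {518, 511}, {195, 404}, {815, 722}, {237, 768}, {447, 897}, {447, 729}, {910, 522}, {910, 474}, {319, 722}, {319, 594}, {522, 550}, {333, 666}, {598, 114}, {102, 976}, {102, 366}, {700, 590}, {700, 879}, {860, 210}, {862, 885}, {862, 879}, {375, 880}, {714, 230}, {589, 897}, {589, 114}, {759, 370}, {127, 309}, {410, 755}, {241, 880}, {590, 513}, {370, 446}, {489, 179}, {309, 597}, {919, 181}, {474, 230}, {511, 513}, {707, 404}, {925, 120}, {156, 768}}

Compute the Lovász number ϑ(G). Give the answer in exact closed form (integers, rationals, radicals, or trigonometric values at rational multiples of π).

N(722) = {815, 319}, |N(722)| = 2.
N(473) = {739, 860}, |N(473)| = 2.
Vertex 474 has 2 neighbors: 910, 230.
deg(951) = 2; N(951) = {958, 598}.
2-regular, N=95; this is C_{95}, the 95-cycle.
spec(A) ≈ [2.0, 1.99563, 1.98253, 1.96076, 1.93042, 1.89163, 1.84458, 1.78946, 1.72651, 1.65602, 1.57828, 1.49364, 1.40247, 1.30517, 1.20216, 1.0939, 0.98085, 0.86351, 0.74239, 0.61803, 0.49097, 0.36176, 0.23097, 0.09917, -0.03307, -0.16516, -0.29653, -0.4266, -0.55481, -0.68059, -0.80339, -0.92268, -1.03794, -1.14866, -1.25435, -1.35456, -1.44885, -1.5368, -1.61803, -1.69219, -1.75895, -1.81801, -1.86913, -1.91207, -1.94665, -1.97272, -1.99017, -1.99891] (distinct, 5 d.p.).
Lovász: ϑ = −95(-2*cos(pi/95))/(2+-(-1)*2*cos(pi/95)) = 95*cos(pi/95)/(cos(pi/95) + 1).
ϑ(G) ≈ 47.4870113.
α=47, χ(Ḡ)=48; ϑ=95*cos(pi/95)/(cos(pi/95) + 1) lies between (both strict).

95*cos(pi/95)/(cos(pi/95) + 1)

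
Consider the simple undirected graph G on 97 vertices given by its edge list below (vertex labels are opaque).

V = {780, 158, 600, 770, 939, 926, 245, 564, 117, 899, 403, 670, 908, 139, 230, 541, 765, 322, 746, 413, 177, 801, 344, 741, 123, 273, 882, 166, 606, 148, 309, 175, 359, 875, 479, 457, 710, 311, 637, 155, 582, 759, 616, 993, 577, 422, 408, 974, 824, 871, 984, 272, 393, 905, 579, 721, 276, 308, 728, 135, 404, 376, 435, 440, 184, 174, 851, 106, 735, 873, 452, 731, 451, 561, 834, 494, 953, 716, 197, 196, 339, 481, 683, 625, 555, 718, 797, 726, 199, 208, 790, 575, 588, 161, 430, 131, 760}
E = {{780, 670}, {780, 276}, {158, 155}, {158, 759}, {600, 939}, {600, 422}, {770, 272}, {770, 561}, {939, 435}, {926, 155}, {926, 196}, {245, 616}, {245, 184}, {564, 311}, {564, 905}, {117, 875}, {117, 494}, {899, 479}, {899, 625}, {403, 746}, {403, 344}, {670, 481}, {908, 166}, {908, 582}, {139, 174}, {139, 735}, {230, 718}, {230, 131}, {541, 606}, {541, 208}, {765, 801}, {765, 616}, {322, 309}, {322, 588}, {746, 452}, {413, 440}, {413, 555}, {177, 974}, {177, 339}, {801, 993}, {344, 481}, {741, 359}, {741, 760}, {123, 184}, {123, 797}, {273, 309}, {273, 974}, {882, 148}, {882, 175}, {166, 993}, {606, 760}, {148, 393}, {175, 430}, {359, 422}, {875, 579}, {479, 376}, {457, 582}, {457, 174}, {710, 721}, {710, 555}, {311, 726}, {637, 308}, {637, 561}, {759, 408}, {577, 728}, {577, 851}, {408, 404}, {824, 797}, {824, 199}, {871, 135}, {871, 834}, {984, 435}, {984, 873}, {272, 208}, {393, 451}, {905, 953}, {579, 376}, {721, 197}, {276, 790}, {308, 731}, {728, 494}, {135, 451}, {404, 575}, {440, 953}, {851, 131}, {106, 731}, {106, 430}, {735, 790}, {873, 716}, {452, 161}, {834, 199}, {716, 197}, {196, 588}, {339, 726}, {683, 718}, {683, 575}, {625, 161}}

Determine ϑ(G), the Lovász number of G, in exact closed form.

Vertex 272 has 2 neighbors: 770, 208.
Vertex 166 has 2 neighbors: 908, 993.
deg(308) = 2; N(308) = {637, 731}.
Vertex 577 has 2 neighbors: 728, 851.
Every vertex has degree 2 (N=97); the odd cycle C_{97}.
spec(A) ≈ [2.0, 1.996, 1.983, 1.962, 1.933, 1.896, 1.851, 1.798, 1.737, 1.67, 1.595, 1.513, 1.426, 1.332, 1.232, 1.128, 1.019, 0.905, 0.788, 0.667, 0.544, 0.418, 0.29, 0.162, 0.032, -0.097, -0.226, -0.354, -0.481, -0.606, -0.728, -0.847, -0.962, -1.074, -1.181, -1.283, -1.379, -1.47, -1.555, -1.633, -1.704, -1.769, -1.825, -1.874, -1.916, -1.949, -1.974, -1.991, -1.999] (distinct, 3 d.p.).
With N=97: ϑ(G) = 97·(-(-1)*2*cos(pi/97))/(2−(-2*cos(pi/97))) = 97*cos(pi/97)/(cos(pi/97) + 1).
Numerically 48.487279.
Lovász sandwich 48 ≤ 97*cos(pi/97)/(cos(pi/97) + 1) ≤ 49: both strict.

97*cos(pi/97)/(cos(pi/97) + 1)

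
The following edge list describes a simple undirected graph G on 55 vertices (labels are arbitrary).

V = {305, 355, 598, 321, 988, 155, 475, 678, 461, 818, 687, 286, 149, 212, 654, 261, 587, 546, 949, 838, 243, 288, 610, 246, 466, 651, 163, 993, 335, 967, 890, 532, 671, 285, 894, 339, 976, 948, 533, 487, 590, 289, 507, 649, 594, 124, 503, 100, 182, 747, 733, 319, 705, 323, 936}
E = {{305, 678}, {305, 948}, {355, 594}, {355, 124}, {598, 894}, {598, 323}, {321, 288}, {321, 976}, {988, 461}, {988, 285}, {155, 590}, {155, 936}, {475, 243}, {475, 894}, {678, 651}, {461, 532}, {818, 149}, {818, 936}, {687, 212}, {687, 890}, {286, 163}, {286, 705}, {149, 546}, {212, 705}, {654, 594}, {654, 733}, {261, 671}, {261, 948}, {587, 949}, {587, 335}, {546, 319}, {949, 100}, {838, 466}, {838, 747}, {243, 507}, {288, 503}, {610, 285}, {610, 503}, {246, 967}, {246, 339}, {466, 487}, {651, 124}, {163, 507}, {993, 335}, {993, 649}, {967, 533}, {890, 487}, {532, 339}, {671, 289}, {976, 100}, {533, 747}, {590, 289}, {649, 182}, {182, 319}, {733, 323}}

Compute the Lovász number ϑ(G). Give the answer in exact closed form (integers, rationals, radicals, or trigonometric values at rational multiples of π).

Vertex 949 has 2 neighbors: 587, 100.
deg(243) = 2; N(243) = {475, 507}.
Vertex 818 has 2 neighbors: 149, 936.
Vertex 671 has 2 neighbors: 261, 289.
G on 55 vertices is 2-regular; this is C_{55}, the 55-cycle.
A has 28 distinct eigenvalues ≈ [2.0, 1.987, 1.948, 1.8837, 1.7948, 1.6825, 1.5483, 1.3939, 1.2213, 1.0328, 0.8308, 0.618, 0.3972, 0.1712, -0.0571, -0.2846, -0.5084, -0.7256, -0.9333, -1.1289, -1.3097, -1.4735, -1.618, -1.7415, -1.8422, -1.919, -1.9707, -1.9967].
Lovász (edge-transitive): ϑ = −55·(-2*cos(pi/55))/((2)−(-2*cos(pi/55))) = 55*cos(pi/55)/(cos(pi/55) + 1).
≈ 27.4775569 (to 7 d.p.).
Check 27 ≤ 55*cos(pi/55)/(cos(pi/55) + 1) ≤ 28: both strict.

55*cos(pi/55)/(cos(pi/55) + 1)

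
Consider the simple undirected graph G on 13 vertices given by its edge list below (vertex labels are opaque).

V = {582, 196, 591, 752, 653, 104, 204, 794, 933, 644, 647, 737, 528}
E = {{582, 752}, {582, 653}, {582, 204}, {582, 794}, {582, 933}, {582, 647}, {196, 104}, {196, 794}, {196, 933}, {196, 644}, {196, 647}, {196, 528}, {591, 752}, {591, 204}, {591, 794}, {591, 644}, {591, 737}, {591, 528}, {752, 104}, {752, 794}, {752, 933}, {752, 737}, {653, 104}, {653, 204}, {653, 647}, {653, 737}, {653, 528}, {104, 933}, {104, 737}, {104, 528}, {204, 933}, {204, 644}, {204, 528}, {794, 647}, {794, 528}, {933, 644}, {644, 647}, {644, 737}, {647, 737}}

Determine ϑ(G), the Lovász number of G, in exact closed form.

Vertex 737 has 6 neighbors: 591, 752, 653, 104, 644, 647.
deg(104) = 6; N(104) = {196, 752, 653, 933, 737, 528}.
deg(653) = 6; N(653) = {582, 104, 204, 647, 737, 528}.
N(794) = {582, 196, 591, 752, 647, 528}, |N(794)| = 6.
G on 13 vertices is 6-regular; strongly regular (13,6,2,3).
The 3 distinct eigenvalues: [6.0, 1.3028, -2.3028].
−13·(-sqrt(13)/2 - 1/2) / ((6)−(-sqrt(13)/2 - 1/2)) = sqrt(13) = ϑ(G).
≈ 3.6055513 (to 7 d.p.).

sqrt(13)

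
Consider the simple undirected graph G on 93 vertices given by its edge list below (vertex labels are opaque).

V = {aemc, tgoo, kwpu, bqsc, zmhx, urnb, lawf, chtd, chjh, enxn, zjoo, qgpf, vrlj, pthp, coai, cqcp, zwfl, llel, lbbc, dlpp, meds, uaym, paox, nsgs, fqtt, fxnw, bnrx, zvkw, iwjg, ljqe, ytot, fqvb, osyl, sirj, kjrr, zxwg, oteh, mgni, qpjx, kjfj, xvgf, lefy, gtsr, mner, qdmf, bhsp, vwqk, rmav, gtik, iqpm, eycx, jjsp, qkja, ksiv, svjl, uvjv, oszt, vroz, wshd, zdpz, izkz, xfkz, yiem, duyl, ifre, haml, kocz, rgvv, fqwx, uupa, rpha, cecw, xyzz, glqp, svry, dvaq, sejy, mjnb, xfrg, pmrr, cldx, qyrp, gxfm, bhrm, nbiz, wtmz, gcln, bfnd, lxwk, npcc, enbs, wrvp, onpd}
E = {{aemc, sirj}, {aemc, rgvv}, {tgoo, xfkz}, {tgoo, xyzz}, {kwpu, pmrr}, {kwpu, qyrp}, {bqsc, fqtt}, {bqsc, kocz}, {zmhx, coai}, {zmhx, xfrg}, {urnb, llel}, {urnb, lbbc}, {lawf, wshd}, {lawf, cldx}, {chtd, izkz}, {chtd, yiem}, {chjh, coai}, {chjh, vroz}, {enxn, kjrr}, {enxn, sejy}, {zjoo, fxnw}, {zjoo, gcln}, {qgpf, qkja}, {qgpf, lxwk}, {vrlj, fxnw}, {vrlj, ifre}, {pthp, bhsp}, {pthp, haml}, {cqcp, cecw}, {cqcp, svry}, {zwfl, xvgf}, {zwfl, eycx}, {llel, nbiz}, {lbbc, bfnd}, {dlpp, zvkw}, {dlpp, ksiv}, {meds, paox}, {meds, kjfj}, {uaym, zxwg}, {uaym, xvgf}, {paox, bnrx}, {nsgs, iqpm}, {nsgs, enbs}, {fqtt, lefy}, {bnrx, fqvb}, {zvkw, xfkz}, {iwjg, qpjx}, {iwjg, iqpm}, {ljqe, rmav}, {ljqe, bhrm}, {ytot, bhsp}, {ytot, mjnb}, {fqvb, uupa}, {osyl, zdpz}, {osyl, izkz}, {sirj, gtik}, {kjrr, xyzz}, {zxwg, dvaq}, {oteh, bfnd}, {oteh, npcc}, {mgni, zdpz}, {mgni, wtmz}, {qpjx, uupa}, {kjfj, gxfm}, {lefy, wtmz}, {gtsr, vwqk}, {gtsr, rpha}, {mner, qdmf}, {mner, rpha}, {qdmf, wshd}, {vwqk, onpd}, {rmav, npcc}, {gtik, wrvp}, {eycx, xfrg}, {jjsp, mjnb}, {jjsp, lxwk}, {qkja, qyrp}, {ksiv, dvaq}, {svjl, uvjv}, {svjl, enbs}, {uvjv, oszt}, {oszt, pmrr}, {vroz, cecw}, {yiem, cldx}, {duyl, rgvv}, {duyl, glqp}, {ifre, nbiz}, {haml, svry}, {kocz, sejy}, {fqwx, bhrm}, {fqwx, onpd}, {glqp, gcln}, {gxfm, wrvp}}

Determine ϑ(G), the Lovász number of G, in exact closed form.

93*cos(pi/93)/(cos(pi/93) + 1)

N(pthp) = {bhsp, haml}, |N(pthp)| = 2.
N(xfrg) = {zmhx, eycx}, |N(xfrg)| = 2.
N(ifre) = {vrlj, nbiz}, |N(ifre)| = 2.
Vertex mgni has 2 neighbors: zdpz, wtmz.
2-regular, N=93; connected 2-regular on 93 ⇒ C_{93}.
spec(A) ≈ [2.0, 1.995437, 1.98177, 1.95906, 1.927411, 1.886968, 1.837916, 1.780477, 1.714914, 1.641527, 1.56065, 1.472651, 1.377934, 1.276929, 1.170098, 1.057928, 0.940931, 0.819641, 0.694611, 0.566411, 0.435627, 0.302856, 0.168702, 0.033779, -0.101298, -0.235913, -0.369452, -0.501305, -0.630871, -0.757558, -0.880788, -1.0, -1.114649, -1.224212, -1.328189, -1.426106, -1.517516, -1.602002, -1.679179, -1.748693, -1.810229, -1.863505, -1.908279, -1.944345, -1.97154, -1.989739, -1.998859] (distinct, 6 d.p.).
ϑ = −N·λ_min/(λ_max−λ_min) = −93·(-2*cos(pi/93))/(2−(-2*cos(pi/93))) = 93*cos(pi/93)/(cos(pi/93) + 1).
Numerically 46.486731879.
Lovász sandwich 46 ≤ 93*cos(pi/93)/(cos(pi/93) + 1) ≤ 47: both strict.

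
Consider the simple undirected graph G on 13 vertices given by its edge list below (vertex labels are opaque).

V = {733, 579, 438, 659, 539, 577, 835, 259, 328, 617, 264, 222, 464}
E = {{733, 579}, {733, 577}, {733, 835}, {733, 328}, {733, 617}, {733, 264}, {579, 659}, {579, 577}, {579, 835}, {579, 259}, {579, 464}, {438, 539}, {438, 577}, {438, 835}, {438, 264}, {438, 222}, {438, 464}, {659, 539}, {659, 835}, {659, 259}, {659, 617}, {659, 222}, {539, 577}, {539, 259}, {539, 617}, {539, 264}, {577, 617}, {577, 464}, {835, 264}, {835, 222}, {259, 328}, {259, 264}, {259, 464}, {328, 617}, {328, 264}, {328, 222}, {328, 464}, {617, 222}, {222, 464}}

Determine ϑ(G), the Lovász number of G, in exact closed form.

sqrt(13)

Vertex 733 has 6 neighbors: 579, 577, 835, 328, 617, 264.
Vertex 222 has 6 neighbors: 438, 659, 835, 328, 617, 464.
N(259) = {579, 659, 539, 328, 264, 464}, |N(259)| = 6.
Vertex 438 has 6 neighbors: 539, 577, 835, 264, 222, 464.
13-vertex 6-regular graph: strongly regular (13,6,2,3).
spec(A) ≈ [6.0, 1.3028, -2.3028] (distinct, 4 d.p.).
ϑ = −N·λ_min/(λ_max−λ_min) = −13·(-sqrt(13)/2 - 1/2)/(6−(-sqrt(13)/2 - 1/2)) = sqrt(13).
= 3.60555… (decimal).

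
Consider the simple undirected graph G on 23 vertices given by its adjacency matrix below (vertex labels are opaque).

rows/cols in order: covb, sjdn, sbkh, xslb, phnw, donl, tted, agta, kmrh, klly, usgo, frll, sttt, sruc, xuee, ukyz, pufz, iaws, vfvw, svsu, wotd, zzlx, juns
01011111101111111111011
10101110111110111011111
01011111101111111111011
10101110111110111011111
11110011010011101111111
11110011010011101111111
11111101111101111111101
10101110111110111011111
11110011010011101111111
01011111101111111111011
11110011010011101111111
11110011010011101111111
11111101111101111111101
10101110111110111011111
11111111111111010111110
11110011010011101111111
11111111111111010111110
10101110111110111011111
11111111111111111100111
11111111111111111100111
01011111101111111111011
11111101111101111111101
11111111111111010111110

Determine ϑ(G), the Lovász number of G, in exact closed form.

Vertex usgo has 17 neighbors: covb, sjdn, sbkh, xslb, tted, agta, klly, sttt, sruc, xuee, pufz, iaws, vfvw, svsu, wotd, zzlx, juns.
N(zzlx) = {covb, sjdn, sbkh, xslb, phnw, donl, agta, kmrh, klly, usgo, frll, sruc, xuee, ukyz, pufz, iaws, vfvw, svsu, wotd, juns}, |N(zzlx)| = 20.
deg(kmrh) = 17; N(kmrh) = {covb, sjdn, sbkh, xslb, tted, agta, klly, sttt, sruc, xuee, pufz, iaws, vfvw, svsu, wotd, zzlx, juns}.
deg(vfvw) = 21; N(vfvw) = {covb, sjdn, sbkh, xslb, phnw, donl, tted, agta, kmrh, klly, usgo, frll, sttt, sruc, xuee, ukyz, pufz, iaws, wotd, zzlx, juns}.
G = K_{6,5,4,3,3,2}: α = 6 = χ(Ḡ), so ϑ = 6.
≈ 6.000000000 (to 9 d.p.).
Check 6 ≤ 6 ≤ 6: collapsed.

6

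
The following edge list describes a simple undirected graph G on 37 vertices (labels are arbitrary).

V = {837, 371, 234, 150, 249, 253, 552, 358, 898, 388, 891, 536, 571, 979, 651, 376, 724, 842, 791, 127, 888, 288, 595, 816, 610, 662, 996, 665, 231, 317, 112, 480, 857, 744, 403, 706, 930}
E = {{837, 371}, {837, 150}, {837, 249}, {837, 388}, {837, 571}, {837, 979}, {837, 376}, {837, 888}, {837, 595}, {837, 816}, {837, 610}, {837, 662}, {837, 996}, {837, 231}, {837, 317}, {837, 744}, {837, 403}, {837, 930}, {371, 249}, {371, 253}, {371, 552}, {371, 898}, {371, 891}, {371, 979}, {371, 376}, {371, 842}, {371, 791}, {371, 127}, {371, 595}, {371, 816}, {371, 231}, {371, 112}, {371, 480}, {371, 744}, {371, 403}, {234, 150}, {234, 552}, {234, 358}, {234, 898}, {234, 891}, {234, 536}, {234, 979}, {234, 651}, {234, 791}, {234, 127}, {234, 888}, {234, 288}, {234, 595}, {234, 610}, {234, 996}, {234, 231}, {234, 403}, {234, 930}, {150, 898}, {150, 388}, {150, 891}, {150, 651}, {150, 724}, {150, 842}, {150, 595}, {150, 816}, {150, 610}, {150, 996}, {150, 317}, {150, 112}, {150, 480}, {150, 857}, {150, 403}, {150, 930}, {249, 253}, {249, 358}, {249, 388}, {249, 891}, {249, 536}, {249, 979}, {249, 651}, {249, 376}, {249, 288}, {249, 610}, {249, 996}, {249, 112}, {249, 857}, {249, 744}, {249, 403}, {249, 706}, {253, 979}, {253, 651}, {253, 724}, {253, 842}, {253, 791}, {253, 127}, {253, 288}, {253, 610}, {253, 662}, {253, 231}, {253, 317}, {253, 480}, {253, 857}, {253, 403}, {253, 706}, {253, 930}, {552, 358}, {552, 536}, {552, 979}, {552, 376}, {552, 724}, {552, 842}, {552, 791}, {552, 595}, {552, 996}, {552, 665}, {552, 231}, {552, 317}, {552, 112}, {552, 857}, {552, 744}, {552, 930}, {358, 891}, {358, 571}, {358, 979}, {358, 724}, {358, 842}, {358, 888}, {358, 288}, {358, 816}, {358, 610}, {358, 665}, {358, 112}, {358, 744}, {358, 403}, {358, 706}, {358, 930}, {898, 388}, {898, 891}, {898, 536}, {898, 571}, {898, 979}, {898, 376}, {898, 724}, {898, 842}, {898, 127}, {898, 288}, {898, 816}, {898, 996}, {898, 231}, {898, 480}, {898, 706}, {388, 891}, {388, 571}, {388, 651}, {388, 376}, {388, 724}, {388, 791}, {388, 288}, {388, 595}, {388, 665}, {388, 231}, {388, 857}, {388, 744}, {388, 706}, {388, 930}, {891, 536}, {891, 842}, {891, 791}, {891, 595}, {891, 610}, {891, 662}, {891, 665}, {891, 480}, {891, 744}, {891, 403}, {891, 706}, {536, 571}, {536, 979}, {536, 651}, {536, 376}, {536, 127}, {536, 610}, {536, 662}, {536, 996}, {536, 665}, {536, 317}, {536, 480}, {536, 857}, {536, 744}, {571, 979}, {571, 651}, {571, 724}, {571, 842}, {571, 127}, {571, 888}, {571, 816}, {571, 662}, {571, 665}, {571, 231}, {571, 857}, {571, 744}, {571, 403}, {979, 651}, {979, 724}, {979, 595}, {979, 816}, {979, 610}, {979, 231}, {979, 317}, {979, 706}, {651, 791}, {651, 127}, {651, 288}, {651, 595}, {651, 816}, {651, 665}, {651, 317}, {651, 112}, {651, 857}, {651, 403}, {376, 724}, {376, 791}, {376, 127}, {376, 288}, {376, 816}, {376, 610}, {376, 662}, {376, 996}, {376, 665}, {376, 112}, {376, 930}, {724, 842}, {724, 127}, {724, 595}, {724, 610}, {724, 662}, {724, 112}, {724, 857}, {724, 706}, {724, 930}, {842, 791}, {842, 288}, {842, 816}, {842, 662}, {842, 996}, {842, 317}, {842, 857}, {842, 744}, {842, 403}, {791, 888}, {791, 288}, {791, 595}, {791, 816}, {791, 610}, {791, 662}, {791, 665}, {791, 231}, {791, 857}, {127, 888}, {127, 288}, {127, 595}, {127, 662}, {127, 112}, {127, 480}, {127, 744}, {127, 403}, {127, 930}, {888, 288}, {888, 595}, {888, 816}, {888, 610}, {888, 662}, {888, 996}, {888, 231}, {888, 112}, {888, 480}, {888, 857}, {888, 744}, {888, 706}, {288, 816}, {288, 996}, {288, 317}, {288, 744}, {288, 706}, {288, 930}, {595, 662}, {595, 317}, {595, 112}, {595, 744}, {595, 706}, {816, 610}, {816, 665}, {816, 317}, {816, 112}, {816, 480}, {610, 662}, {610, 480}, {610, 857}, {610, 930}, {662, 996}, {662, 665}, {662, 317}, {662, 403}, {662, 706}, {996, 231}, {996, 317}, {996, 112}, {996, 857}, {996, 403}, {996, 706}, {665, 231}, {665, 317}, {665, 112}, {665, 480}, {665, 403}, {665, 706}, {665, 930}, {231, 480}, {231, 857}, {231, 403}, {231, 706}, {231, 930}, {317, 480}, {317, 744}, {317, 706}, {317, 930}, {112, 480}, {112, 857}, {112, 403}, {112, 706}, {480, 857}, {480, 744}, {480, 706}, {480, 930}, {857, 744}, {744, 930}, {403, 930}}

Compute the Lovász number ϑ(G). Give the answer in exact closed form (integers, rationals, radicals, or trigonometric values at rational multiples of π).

sqrt(37)

Vertex 358 has 18 neighbors: 234, 249, 552, 891, 571, 979, 724, 842, 888, 288, 816, 610, 665, 112, 744, 403, 706, 930.
Vertex 662 has 18 neighbors: 837, 253, 891, 536, 571, 376, 724, 842, 791, 127, 888, 595, 610, 996, 665, 317, 403, 706.
Vertex 791 has 18 neighbors: 371, 234, 253, 552, 388, 891, 651, 376, 842, 888, 288, 595, 816, 610, 662, 665, 231, 857.
deg(979) = 18; N(979) = {837, 371, 234, 249, 253, 552, 358, 898, 536, 571, 651, 724, 595, 816, 610, 231, 317, 706}.
37-vertex 18-regular graph: SR(37,18,8,9) — a Paley graph.
Distinct eigenvalues (to 5 d.p.): [18.0, 2.54138, -3.54138].
Lovász: ϑ = −37(-sqrt(37)/2 - 1/2)/(18+-(-sqrt(37)/2 - 1/2)) = sqrt(37).
= 6.08276… (decimal).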